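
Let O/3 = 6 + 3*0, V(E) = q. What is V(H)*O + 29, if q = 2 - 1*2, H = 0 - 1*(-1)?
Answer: 29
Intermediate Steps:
H = 1 (H = 0 + 1 = 1)
q = 0 (q = 2 - 2 = 0)
V(E) = 0
O = 18 (O = 3*(6 + 3*0) = 3*(6 + 0) = 3*6 = 18)
V(H)*O + 29 = 0*18 + 29 = 0 + 29 = 29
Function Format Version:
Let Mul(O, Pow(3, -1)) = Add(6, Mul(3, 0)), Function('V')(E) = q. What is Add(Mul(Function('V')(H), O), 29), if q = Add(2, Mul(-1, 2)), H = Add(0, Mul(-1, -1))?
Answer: 29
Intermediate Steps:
H = 1 (H = Add(0, 1) = 1)
q = 0 (q = Add(2, -2) = 0)
Function('V')(E) = 0
O = 18 (O = Mul(3, Add(6, Mul(3, 0))) = Mul(3, Add(6, 0)) = Mul(3, 6) = 18)
Add(Mul(Function('V')(H), O), 29) = Add(Mul(0, 18), 29) = Add(0, 29) = 29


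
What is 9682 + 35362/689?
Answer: 6706260/689 ≈ 9733.3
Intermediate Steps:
9682 + 35362/689 = 6706260/689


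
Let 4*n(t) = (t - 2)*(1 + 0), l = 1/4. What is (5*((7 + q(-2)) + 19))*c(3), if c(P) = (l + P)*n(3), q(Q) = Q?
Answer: 195/2 ≈ 97.500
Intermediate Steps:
l = ¼ (l = 1*(¼) = ¼ ≈ 0.25000)
n(t) = -½ + t/4 (n(t) = ((t - 2)*(1 + 0))/4 = ((-2 + t)*1)/4 = (-2 + t)/4 = -½ + t/4)
c(P) = 1/16 + P/4 (c(P) = (¼ + P)*(-½ + (¼)*3) = (¼ + P)*(-½ + ¾) = (¼ + P)*(¼) = 1/16 + P/4)
(5*((7 + q(-2)) + 19))*c(3) = (5*((7 - 2) + 19))*(1/16 + (¼)*3) = (5*(5 + 19))*(1/16 + ¾) = (5*24)*(13/16) = 120*(13/16) = 195/2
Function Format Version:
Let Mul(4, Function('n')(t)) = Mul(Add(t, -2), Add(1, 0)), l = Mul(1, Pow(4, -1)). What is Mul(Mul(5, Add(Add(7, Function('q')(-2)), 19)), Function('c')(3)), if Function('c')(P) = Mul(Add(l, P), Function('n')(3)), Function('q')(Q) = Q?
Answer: Rational(195, 2) ≈ 97.500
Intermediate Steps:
l = Rational(1, 4) (l = Mul(1, Rational(1, 4)) = Rational(1, 4) ≈ 0.25000)
Function('n')(t) = Add(Rational(-1, 2), Mul(Rational(1, 4), t)) (Function('n')(t) = Mul(Rational(1, 4), Mul(Add(t, -2), Add(1, 0))) = Mul(Rational(1, 4), Mul(Add(-2, t), 1)) = Mul(Rational(1, 4), Add(-2, t)) = Add(Rational(-1, 2), Mul(Rational(1, 4), t)))
Function('c')(P) = Add(Rational(1, 16), Mul(Rational(1, 4), P)) (Function('c')(P) = Mul(Add(Rational(1, 4), P), Add(Rational(-1, 2), Mul(Rational(1, 4), 3))) = Mul(Add(Rational(1, 4), P), Add(Rational(-1, 2), Rational(3, 4))) = Mul(Add(Rational(1, 4), P), Rational(1, 4)) = Add(Rational(1, 16), Mul(Rational(1, 4), P)))
Mul(Mul(5, Add(Add(7, Function('q')(-2)), 19)), Function('c')(3)) = Mul(Mul(5, Add(Add(7, -2), 19)), Add(Rational(1, 16), Mul(Rational(1, 4), 3))) = Mul(Mul(5, Add(5, 19)), Add(Rational(1, 16), Rational(3, 4))) = Mul(Mul(5, 24), Rational(13, 16)) = Mul(120, Rational(13, 16)) = Rational(195, 2)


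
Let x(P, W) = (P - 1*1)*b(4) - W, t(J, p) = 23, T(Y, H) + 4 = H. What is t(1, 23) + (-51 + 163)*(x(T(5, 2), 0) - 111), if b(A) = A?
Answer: -13753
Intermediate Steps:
T(Y, H) = -4 + H
x(P, W) = -4 - W + 4*P (x(P, W) = (P - 1*1)*4 - W = (P - 1)*4 - W = (-1 + P)*4 - W = (-4 + 4*P) - W = -4 - W + 4*P)
t(1, 23) + (-51 + 163)*(x(T(5, 2), 0) - 111) = 23 + (-51 + 163)*((-4 - 1*0 + 4*(-4 + 2)) - 111) = 23 + 112*((-4 + 0 + 4*(-2)) - 111) = 23 + 112*((-4 + 0 - 8) - 111) = 23 + 112*(-12 - 111) = 23 + 112*(-123) = 23 - 13776 = -13753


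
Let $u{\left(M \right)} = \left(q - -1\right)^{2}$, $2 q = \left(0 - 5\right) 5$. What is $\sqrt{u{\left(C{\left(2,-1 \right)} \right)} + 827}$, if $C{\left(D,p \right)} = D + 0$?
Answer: $\frac{\sqrt{3837}}{2} \approx 30.972$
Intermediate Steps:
$q = - \frac{25}{2}$ ($q = \frac{\left(0 - 5\right) 5}{2} = \frac{\left(-5\right) 5}{2} = \frac{1}{2} \left(-25\right) = - \frac{25}{2} \approx -12.5$)
$C{\left(D,p \right)} = D$
$u{\left(M \right)} = \frac{529}{4}$ ($u{\left(M \right)} = \left(- \frac{25}{2} - -1\right)^{2} = \left(- \frac{25}{2} + 1\right)^{2} = \left(- \frac{23}{2}\right)^{2} = \frac{529}{4}$)
$\sqrt{u{\left(C{\left(2,-1 \right)} \right)} + 827} = \sqrt{\frac{529}{4} + 827} = \sqrt{\frac{3837}{4}} = \frac{\sqrt{3837}}{2}$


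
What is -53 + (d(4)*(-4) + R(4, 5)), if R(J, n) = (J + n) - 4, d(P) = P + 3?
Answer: -76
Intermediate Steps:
d(P) = 3 + P
R(J, n) = -4 + J + n
-53 + (d(4)*(-4) + R(4, 5)) = -53 + ((3 + 4)*(-4) + (-4 + 4 + 5)) = -53 + (7*(-4) + 5) = -53 + (-28 + 5) = -53 - 23 = -76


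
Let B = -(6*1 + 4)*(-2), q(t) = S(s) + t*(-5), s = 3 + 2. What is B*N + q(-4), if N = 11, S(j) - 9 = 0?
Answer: 249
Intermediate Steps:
s = 5
S(j) = 9 (S(j) = 9 + 0 = 9)
q(t) = 9 - 5*t (q(t) = 9 + t*(-5) = 9 - 5*t)
B = 20 (B = -(6 + 4)*(-2) = -1*10*(-2) = -10*(-2) = 20)
B*N + q(-4) = 20*11 + (9 - 5*(-4)) = 220 + (9 + 20) = 220 + 29 = 249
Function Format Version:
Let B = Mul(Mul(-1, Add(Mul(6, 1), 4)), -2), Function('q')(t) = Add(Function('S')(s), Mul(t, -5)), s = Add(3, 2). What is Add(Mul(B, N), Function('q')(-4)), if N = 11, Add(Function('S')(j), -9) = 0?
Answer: 249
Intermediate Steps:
s = 5
Function('S')(j) = 9 (Function('S')(j) = Add(9, 0) = 9)
Function('q')(t) = Add(9, Mul(-5, t)) (Function('q')(t) = Add(9, Mul(t, -5)) = Add(9, Mul(-5, t)))
B = 20 (B = Mul(Mul(-1, Add(6, 4)), -2) = Mul(Mul(-1, 10), -2) = Mul(-10, -2) = 20)
Add(Mul(B, N), Function('q')(-4)) = Add(Mul(20, 11), Add(9, Mul(-5, -4))) = Add(220, Add(9, 20)) = Add(220, 29) = 249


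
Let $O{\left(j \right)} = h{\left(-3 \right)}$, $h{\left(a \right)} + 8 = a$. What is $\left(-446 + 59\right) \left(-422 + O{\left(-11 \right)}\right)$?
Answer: $167571$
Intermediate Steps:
$h{\left(a \right)} = -8 + a$
$O{\left(j \right)} = -11$ ($O{\left(j \right)} = -8 - 3 = -11$)
$\left(-446 + 59\right) \left(-422 + O{\left(-11 \right)}\right) = \left(-446 + 59\right) \left(-422 - 11\right) = \left(-387\right) \left(-433\right) = 167571$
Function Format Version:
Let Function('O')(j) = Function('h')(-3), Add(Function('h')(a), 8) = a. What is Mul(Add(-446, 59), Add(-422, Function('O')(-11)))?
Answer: 167571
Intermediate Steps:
Function('h')(a) = Add(-8, a)
Function('O')(j) = -11 (Function('O')(j) = Add(-8, -3) = -11)
Mul(Add(-446, 59), Add(-422, Function('O')(-11))) = Mul(Add(-446, 59), Add(-422, -11)) = Mul(-387, -433) = 167571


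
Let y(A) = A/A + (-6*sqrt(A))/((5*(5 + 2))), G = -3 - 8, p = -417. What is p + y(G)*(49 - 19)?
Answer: -387 - 36*I*sqrt(11)/7 ≈ -387.0 - 17.057*I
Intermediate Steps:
G = -11
y(A) = 1 - 6*sqrt(A)/35 (y(A) = 1 + (-6*sqrt(A))/((5*7)) = 1 - 6*sqrt(A)/35)
p + y(G)*(49 - 19) = -417 + (1 - 6*I*sqrt(11)/35)*(49 - 19) = -417 + (1 - 6*I*sqrt(11)/35)*30 = -417 + (30 - 36*I*sqrt(11)/7) = -387 - 36*I*sqrt(11)/7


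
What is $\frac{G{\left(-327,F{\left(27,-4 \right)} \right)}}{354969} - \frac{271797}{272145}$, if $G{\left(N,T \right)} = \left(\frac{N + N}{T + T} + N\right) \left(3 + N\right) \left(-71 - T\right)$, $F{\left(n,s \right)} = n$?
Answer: $- \frac{112103289719}{3577890315} \approx -31.332$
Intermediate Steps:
$G{\left(N,T \right)} = \left(-71 - T\right) \left(3 + N\right) \left(N + \frac{N}{T}\right)$ ($G{\left(N,T \right)} = \left(\frac{2 N}{2 T} + N\right) \left(3 + N\right) \left(-71 - T\right) = \left(2 N \frac{1}{2 T} + N\right) \left(3 + N\right) \left(-71 - T\right) = \left(\frac{N}{T} + N\right) \left(3 + N\right) \left(-71 - T\right) = \left(N + \frac{N}{T}\right) \left(3 + N\right) \left(-71 - T\right) = \left(3 + N\right) \left(N + \frac{N}{T}\right) \left(-71 - T\right) = \left(-71 - T\right) \left(3 + N\right) \left(N + \frac{N}{T}\right)$)
$\frac{G{\left(-327,F{\left(27,-4 \right)} \right)}}{354969} - \frac{271797}{272145} = \frac{\left(-1\right) \left(-327\right) \frac{1}{27} \left(213 + 71 \left(-327\right) + 27 \left(216 + 3 \cdot 27 + 72 \left(-327\right) - 8829\right)\right)}{354969} - \frac{271797}{272145} = \left(-1\right) \left(-327\right) \frac{1}{27} \left(213 - 23217 + 27 \left(216 + 81 - 23544 - 8829\right)\right) \frac{1}{354969} - \frac{90599}{90715} = \left(-1\right) \left(-327\right) \frac{1}{27} \left(213 - 23217 + 27 \left(-32076\right)\right) \frac{1}{354969} - \frac{90599}{90715} = \left(-1\right) \left(-327\right) \frac{1}{27} \left(213 - 23217 - 866052\right) \frac{1}{354969} - \frac{90599}{90715} = \left(-1\right) \left(-327\right) \frac{1}{27} \left(-889056\right) \frac{1}{354969} - \frac{90599}{90715} = \left(-10767456\right) \frac{1}{354969} - \frac{90599}{90715} = - \frac{1196384}{39441} - \frac{90599}{90715} = - \frac{112103289719}{3577890315}$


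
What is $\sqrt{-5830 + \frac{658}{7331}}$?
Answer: $\frac{8 i \sqrt{4895627138}}{7331} \approx 76.354 i$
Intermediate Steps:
$\sqrt{-5830 + \frac{658}{7331}} = \sqrt{- \frac{42739072}{7331}} = \frac{8 i \sqrt{4895627138}}{7331}$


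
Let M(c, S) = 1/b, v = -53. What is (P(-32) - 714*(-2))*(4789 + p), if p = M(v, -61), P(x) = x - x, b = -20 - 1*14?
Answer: 6838650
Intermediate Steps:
b = -34 (b = -20 - 14 = -34)
P(x) = 0
M(c, S) = -1/34 (M(c, S) = 1/(-34) = -1/34)
p = -1/34 ≈ -0.029412
(P(-32) - 714*(-2))*(4789 + p) = (0 - 714*(-2))*(4789 - 1/34) = (0 + 1428)*(162825/34) = 1428*(162825/34) = 6838650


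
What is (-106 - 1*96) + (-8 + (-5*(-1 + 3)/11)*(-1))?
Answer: -2300/11 ≈ -209.09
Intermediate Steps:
(-106 - 1*96) + (-8 + (-5*(-1 + 3)/11)*(-1)) = (-106 - 96) + (-8 + (-5*2*(1/11))*(-1)) = -202 + (-8 - 10*1/11*(-1)) = -202 + (-8 - 10/11*(-1)) = -202 + (-8 + 10/11) = -202 - 78/11 = -2300/11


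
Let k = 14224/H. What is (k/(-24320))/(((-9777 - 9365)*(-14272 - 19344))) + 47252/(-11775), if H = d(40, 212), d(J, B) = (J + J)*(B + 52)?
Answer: -13014568712092393781/3243175877949849600 ≈ -4.0129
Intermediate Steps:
d(J, B) = 2*J*(52 + B) (d(J, B) = (2*J)*(52 + B) = 2*J*(52 + B))
H = 21120 (H = 2*40*(52 + 212) = 2*40*264 = 21120)
k = 889/1320 (k = 14224/21120 = 14224*(1/21120) = 889/1320 ≈ 0.67348)
(k/(-24320))/(((-9777 - 9365)*(-14272 - 19344))) + 47252/(-11775) = ((889/1320)/(-24320))/(((-9777 - 9365)*(-14272 - 19344))) + 47252/(-11775) = ((889/1320)*(-1/24320))/((-19142*(-33616))) + 47252*(-1/11775) = -889/32102400/643477472 - 47252/11775 = -889/32102400*1/643477472 - 47252/11775 = -889/20657171197132800 - 47252/11775 = -13014568712092393781/3243175877949849600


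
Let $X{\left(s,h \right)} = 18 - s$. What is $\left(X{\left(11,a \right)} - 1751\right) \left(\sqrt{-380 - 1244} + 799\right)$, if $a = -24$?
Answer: $-1393456 - 3488 i \sqrt{406} \approx -1.3935 \cdot 10^{6} - 70281.0 i$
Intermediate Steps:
$\left(X{\left(11,a \right)} - 1751\right) \left(\sqrt{-380 - 1244} + 799\right) = \left(\left(18 - 11\right) - 1751\right) \left(\sqrt{-380 - 1244} + 799\right) = \left(\left(18 - 11\right) - 1751\right) \left(\sqrt{-1624} + 799\right) = \left(7 - 1751\right) \left(2 i \sqrt{406} + 799\right) = - 1744 \left(799 + 2 i \sqrt{406}\right) = -1393456 - 3488 i \sqrt{406}$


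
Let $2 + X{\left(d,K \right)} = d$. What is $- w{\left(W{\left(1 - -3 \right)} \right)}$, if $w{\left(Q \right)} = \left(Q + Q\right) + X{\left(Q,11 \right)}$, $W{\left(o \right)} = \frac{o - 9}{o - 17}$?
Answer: $\frac{11}{13} \approx 0.84615$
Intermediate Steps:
$X{\left(d,K \right)} = -2 + d$
$W{\left(o \right)} = \frac{-9 + o}{-17 + o}$
$w{\left(Q \right)} = -2 + 3 Q$ ($w{\left(Q \right)} = \left(Q + Q\right) + \left(-2 + Q\right) = 2 Q + \left(-2 + Q\right) = -2 + 3 Q$)
$- w{\left(W{\left(1 - -3 \right)} \right)} = - (-2 + 3 \frac{-9 + \left(1 - -3\right)}{-17 + \left(1 - -3\right)}) = - (-2 + 3 \frac{-9 + \left(1 + 3\right)}{-17 + \left(1 + 3\right)}) = - (-2 + 3 \frac{-9 + 4}{-17 + 4}) = - (-2 + 3 \frac{1}{-13} \left(-5\right)) = - (-2 + 3 \left(\left(- \frac{1}{13}\right) \left(-5\right)\right)) = - (-2 + 3 \cdot \frac{5}{13}) = - (-2 + \frac{15}{13}) = \left(-1\right) \left(- \frac{11}{13}\right) = \frac{11}{13}$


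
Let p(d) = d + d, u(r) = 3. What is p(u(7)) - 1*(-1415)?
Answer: 1421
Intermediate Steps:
p(d) = 2*d
p(u(7)) - 1*(-1415) = 2*3 - 1*(-1415) = 6 + 1415 = 1421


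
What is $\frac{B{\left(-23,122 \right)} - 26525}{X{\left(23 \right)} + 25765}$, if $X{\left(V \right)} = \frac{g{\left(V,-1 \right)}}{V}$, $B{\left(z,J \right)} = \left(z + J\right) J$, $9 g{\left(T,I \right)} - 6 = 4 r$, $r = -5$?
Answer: $- \frac{2990529}{5333341} \approx -0.56072$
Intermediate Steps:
$g{\left(T,I \right)} = - \frac{14}{9}$ ($g{\left(T,I \right)} = \frac{2}{3} + \frac{4 \left(-5\right)}{9} = \frac{2}{3} + \frac{1}{9} \left(-20\right) = \frac{2}{3} - \frac{20}{9} = - \frac{14}{9}$)
$B{\left(z,J \right)} = J \left(J + z\right)$ ($B{\left(z,J \right)} = \left(J + z\right) J = J \left(J + z\right)$)
$X{\left(V \right)} = - \frac{14}{9 V}$
$\frac{B{\left(-23,122 \right)} - 26525}{X{\left(23 \right)} + 25765} = \frac{122 \left(122 - 23\right) - 26525}{- \frac{14}{9 \cdot 23} + 25765} = \frac{122 \cdot 99 - 26525}{\left(- \frac{14}{9}\right) \frac{1}{23} + 25765} = \frac{12078 - 26525}{- \frac{14}{207} + 25765} = - \frac{14447}{\frac{5333341}{207}} = \left(-14447\right) \frac{207}{5333341} = - \frac{2990529}{5333341}$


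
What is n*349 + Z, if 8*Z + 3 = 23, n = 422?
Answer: 294561/2 ≈ 1.4728e+5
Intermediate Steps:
Z = 5/2 (Z = -3/8 + (⅛)*23 = -3/8 + 23/8 = 5/2 ≈ 2.5000)
n*349 + Z = 422*349 + 5/2 = 147278 + 5/2 = 294561/2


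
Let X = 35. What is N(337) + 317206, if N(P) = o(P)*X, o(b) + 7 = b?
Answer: 328756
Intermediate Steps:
o(b) = -7 + b
N(P) = -245 + 35*P (N(P) = (-7 + P)*35 = -245 + 35*P)
N(337) + 317206 = (-245 + 35*337) + 317206 = (-245 + 11795) + 317206 = 11550 + 317206 = 328756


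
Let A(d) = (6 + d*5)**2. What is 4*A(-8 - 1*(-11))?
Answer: 1764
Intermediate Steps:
A(d) = (6 + 5*d)**2
4*A(-8 - 1*(-11)) = 4*(6 + 5*(-8 - 1*(-11)))**2 = 4*(6 + 5*(-8 + 11))**2 = 4*(6 + 5*3)**2 = 4*(6 + 15)**2 = 4*21**2 = 4*441 = 1764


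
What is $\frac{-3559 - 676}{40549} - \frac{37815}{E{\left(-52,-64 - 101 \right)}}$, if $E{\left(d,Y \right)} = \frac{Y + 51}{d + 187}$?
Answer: $\frac{69001058645}{1540862} \approx 44781.0$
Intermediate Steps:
$E{\left(d,Y \right)} = \frac{51 + Y}{187 + d}$
$\frac{-3559 - 676}{40549} - \frac{37815}{E{\left(-52,-64 - 101 \right)}} = \frac{-3559 - 676}{40549} - \frac{37815}{\frac{1}{187 - 52} \left(51 - 165\right)} = \left(-4235\right) \frac{1}{40549} - \frac{37815}{\frac{1}{135} \left(51 - 165\right)} = - \frac{4235}{40549} - \frac{37815}{\frac{1}{135} \left(-114\right)} = - \frac{4235}{40549} - \frac{37815}{- \frac{38}{45}} = - \frac{4235}{40549} - - \frac{1701675}{38} = - \frac{4235}{40549} + \frac{1701675}{38} = \frac{69001058645}{1540862}$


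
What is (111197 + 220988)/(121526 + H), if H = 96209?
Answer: 9491/6221 ≈ 1.5256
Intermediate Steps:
(111197 + 220988)/(121526 + H) = (111197 + 220988)/(121526 + 96209) = 332185/217735 = 332185*(1/217735) = 9491/6221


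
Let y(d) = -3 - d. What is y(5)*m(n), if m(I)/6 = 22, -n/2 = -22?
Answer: -1056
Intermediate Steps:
n = 44 (n = -2*(-22) = 44)
m(I) = 132 (m(I) = 6*22 = 132)
y(5)*m(n) = (-3 - 1*5)*132 = (-3 - 5)*132 = -8*132 = -1056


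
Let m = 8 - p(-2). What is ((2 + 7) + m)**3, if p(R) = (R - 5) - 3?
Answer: 19683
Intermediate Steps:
p(R) = -8 + R (p(R) = (-5 + R) - 3 = -8 + R)
m = 18 (m = 8 - (-8 - 2) = 8 - 1*(-10) = 8 + 10 = 18)
((2 + 7) + m)**3 = ((2 + 7) + 18)**3 = (9 + 18)**3 = 27**3 = 19683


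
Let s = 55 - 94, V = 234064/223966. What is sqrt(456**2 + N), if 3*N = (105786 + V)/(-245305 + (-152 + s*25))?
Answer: sqrt(2474274115710877706237729)/3449524332 ≈ 456.00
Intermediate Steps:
V = 117032/111983 (V = 234064*(1/223966) = 117032/111983 ≈ 1.0451)
s = -39
N = -5923175335/41394291984 (N = ((105786 + 117032/111983)/(-245305 + (-152 - 39*25)))/3 = (11846350670/(111983*(-245305 + (-152 - 975))))/3 = (11846350670/(111983*(-245305 - 1127)))/3 = ((11846350670/111983)/(-246432))/3 = ((11846350670/111983)*(-1/246432))/3 = (1/3)*(-5923175335/13798097328) = -5923175335/41394291984 ≈ -0.14309)
sqrt(456**2 + N) = sqrt(456**2 - 5923175335/41394291984) = sqrt(207936 - 5923175335/41394291984) = sqrt(8607357574809689/41394291984) = sqrt(2474274115710877706237729)/3449524332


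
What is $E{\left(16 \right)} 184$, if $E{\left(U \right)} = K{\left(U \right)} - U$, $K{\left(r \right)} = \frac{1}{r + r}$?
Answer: $- \frac{11753}{4} \approx -2938.3$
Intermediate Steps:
$K{\left(r \right)} = \frac{1}{2 r}$
$E{\left(U \right)} = \frac{1}{2 U} - U$
$E{\left(16 \right)} 184 = \left(\frac{1}{2 \cdot 16} - 16\right) 184 = \left(\frac{1}{2} \cdot \frac{1}{16} - 16\right) 184 = \left(\frac{1}{32} - 16\right) 184 = \left(- \frac{511}{32}\right) 184 = - \frac{11753}{4}$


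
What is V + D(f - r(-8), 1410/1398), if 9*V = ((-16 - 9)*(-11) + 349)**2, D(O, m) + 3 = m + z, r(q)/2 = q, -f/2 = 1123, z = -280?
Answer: 10014808/233 ≈ 42982.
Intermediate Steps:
f = -2246 (f = -2*1123 = -2246)
r(q) = 2*q
D(O, m) = -283 + m (D(O, m) = -3 + (m - 280) = -3 + (-280 + m) = -283 + m)
V = 43264 (V = ((-16 - 9)*(-11) + 349)**2/9 = (-25*(-11) + 349)**2/9 = (275 + 349)**2/9 = (1/9)*624**2 = (1/9)*389376 = 43264)
V + D(f - r(-8), 1410/1398) = 43264 + (-283 + 1410/1398) = 43264 + (-283 + 1410*(1/1398)) = 43264 + (-283 + 235/233) = 43264 - 65704/233 = 10014808/233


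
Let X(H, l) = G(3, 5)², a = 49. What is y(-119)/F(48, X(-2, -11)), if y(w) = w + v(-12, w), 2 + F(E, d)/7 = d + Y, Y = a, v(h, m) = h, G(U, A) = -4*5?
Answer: -131/3129 ≈ -0.041866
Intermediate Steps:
G(U, A) = -20
Y = 49
X(H, l) = 400 (X(H, l) = (-20)² = 400)
F(E, d) = 329 + 7*d (F(E, d) = -14 + 7*(d + 49) = -14 + 7*(49 + d) = -14 + (343 + 7*d) = 329 + 7*d)
y(w) = -12 + w (y(w) = w - 12 = -12 + w)
y(-119)/F(48, X(-2, -11)) = (-12 - 119)/(329 + 7*400) = -131/(329 + 2800) = -131/3129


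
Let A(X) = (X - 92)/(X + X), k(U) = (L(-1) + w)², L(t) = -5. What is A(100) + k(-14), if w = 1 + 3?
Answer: 26/25 ≈ 1.0400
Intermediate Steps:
w = 4
k(U) = 1 (k(U) = (-5 + 4)² = (-1)² = 1)
A(X) = (-92 + X)/(2*X) (A(X) = (-92 + X)/((2*X)) = (-92 + X)*(1/(2*X)) = (-92 + X)/(2*X))
A(100) + k(-14) = (½)*(-92 + 100)/100 + 1 = (½)*(1/100)*8 + 1 = 1/25 + 1 = 26/25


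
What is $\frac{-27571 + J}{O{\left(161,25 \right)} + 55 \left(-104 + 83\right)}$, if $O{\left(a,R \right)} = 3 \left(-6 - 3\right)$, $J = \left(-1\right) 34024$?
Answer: $\frac{61595}{1182} \approx 52.111$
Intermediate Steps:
$J = -34024$
$O{\left(a,R \right)} = -27$ ($O{\left(a,R \right)} = 3 \left(-9\right) = -27$)
$\frac{-27571 + J}{O{\left(161,25 \right)} + 55 \left(-104 + 83\right)} = \frac{-27571 - 34024}{-27 + 55 \left(-104 + 83\right)} = - \frac{61595}{-27 + 55 \left(-21\right)} = - \frac{61595}{-27 - 1155} = - \frac{61595}{-1182} = \left(-61595\right) \left(- \frac{1}{1182}\right) = \frac{61595}{1182}$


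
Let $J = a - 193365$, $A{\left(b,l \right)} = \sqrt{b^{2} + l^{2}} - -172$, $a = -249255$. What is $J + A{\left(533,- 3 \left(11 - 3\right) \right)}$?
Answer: $-442448 + 17 \sqrt{985} \approx -4.4191 \cdot 10^{5}$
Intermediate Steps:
$A{\left(b,l \right)} = 172 + \sqrt{b^{2} + l^{2}}$ ($A{\left(b,l \right)} = \sqrt{b^{2} + l^{2}} + 172 = 172 + \sqrt{b^{2} + l^{2}}$)
$J = -442620$ ($J = -249255 - 193365 = -442620$)
$J + A{\left(533,- 3 \left(11 - 3\right) \right)} = -442620 + \left(172 + \sqrt{533^{2} + \left(- 3 \left(11 - 3\right)\right)^{2}}\right) = -442620 + \left(172 + \sqrt{284089 + \left(\left(-3\right) 8\right)^{2}}\right) = -442620 + \left(172 + \sqrt{284089 + \left(-24\right)^{2}}\right) = -442620 + \left(172 + \sqrt{284089 + 576}\right) = -442620 + \left(172 + \sqrt{284665}\right) = -442620 + \left(172 + 17 \sqrt{985}\right) = -442448 + 17 \sqrt{985}$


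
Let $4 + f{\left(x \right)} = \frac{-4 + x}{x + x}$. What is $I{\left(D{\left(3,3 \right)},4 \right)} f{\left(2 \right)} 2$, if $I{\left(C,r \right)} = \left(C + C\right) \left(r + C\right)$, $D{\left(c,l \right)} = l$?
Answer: $-378$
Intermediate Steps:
$f{\left(x \right)} = -4 + \frac{-4 + x}{2 x}$ ($f{\left(x \right)} = -4 + \frac{-4 + x}{x + x} = -4 + \frac{-4 + x}{2 x}$)
$I{\left(C,r \right)} = 2 C \left(C + r\right)$
$I{\left(D{\left(3,3 \right)},4 \right)} f{\left(2 \right)} 2 = 2 \cdot 3 \left(3 + 4\right) \left(- \frac{7}{2} - \frac{2}{2}\right) 2 = 2 \cdot 3 \cdot 7 \left(- \frac{7}{2} - 1\right) 2 = 42 \left(- \frac{7}{2} - 1\right) 2 = 42 \left(- \frac{9}{2}\right) 2 = \left(-189\right) 2 = -378$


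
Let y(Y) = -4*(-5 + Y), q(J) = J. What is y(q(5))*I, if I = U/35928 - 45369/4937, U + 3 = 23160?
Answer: 0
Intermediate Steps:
U = 23157 (U = -3 + 23160 = 23157)
I = -168410147/19708504 (I = 23157/35928 - 45369/4937 = 23157*(1/35928) - 45369*1/4937 = 2573/3992 - 45369/4937 = -168410147/19708504 ≈ -8.5450)
y(Y) = 20 - 4*Y
y(q(5))*I = (20 - 4*5)*(-168410147/19708504) = (20 - 20)*(-168410147/19708504) = 0*(-168410147/19708504) = 0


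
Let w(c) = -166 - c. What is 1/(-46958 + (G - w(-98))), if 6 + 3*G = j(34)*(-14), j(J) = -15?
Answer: -1/46822 ≈ -2.1357e-5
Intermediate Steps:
G = 68 (G = -2 + (-15*(-14))/3 = -2 + (⅓)*210 = -2 + 70 = 68)
1/(-46958 + (G - w(-98))) = 1/(-46958 + (68 - (-166 - 1*(-98)))) = 1/(-46958 + (68 - (-166 + 98))) = 1/(-46958 + (68 - 1*(-68))) = 1/(-46958 + (68 + 68)) = 1/(-46958 + 136) = 1/(-46822) = -1/46822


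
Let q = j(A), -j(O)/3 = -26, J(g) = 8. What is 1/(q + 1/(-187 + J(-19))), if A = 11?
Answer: 179/13961 ≈ 0.012821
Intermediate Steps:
j(O) = 78 (j(O) = -3*(-26) = 78)
q = 78
1/(q + 1/(-187 + J(-19))) = 1/(78 + 1/(-187 + 8)) = 1/(78 + 1/(-179)) = 1/(78 - 1/179) = 1/(13961/179) = 179/13961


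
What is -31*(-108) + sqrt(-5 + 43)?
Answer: 3348 + sqrt(38) ≈ 3354.2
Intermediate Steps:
-31*(-108) + sqrt(-5 + 43) = 3348 + sqrt(38)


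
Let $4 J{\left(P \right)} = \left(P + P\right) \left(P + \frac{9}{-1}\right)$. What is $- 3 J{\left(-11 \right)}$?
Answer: $-330$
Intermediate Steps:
$J{\left(P \right)} = \frac{P \left(-9 + P\right)}{2}$ ($J{\left(P \right)} = \frac{\left(P + P\right) \left(P + \frac{9}{-1}\right)}{4} = \frac{2 P \left(P + 9 \left(-1\right)\right)}{4} = \frac{2 P \left(P - 9\right)}{4} = \frac{2 P \left(-9 + P\right)}{4} = \frac{P \left(-9 + P\right)}{2}$)
$- 3 J{\left(-11 \right)} = - 3 \cdot \frac{1}{2} \left(-11\right) \left(-9 - 11\right) = - 3 \cdot \frac{1}{2} \left(-11\right) \left(-20\right) = \left(-3\right) 110 = -330$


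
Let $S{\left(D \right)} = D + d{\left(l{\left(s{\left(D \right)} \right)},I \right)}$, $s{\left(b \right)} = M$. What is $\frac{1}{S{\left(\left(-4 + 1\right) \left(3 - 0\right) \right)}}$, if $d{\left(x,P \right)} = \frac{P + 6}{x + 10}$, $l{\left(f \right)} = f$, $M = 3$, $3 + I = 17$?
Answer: $- \frac{13}{97} \approx -0.13402$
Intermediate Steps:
$I = 14$ ($I = -3 + 17 = 14$)
$s{\left(b \right)} = 3$
$d{\left(x,P \right)} = \frac{6 + P}{10 + x}$
$S{\left(D \right)} = \frac{20}{13} + D$ ($S{\left(D \right)} = D + \frac{6 + 14}{10 + 3} = D + \frac{1}{13} \cdot 20 = D + \frac{20}{13} = \frac{20}{13} + D$)
$\frac{1}{S{\left(\left(-4 + 1\right) \left(3 - 0\right) \right)}} = \frac{1}{\frac{20}{13} + \left(-4 + 1\right) \left(3 - 0\right)} = \frac{1}{\frac{20}{13} - 3 \left(3 + 0\right)} = \frac{1}{\frac{20}{13} - 9} = \frac{1}{- \frac{97}{13}} = - \frac{13}{97}$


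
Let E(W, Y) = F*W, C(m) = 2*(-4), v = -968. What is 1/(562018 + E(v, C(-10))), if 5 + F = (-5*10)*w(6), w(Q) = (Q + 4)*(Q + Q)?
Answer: 1/6374858 ≈ 1.5687e-7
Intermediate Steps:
w(Q) = 2*Q*(4 + Q) (w(Q) = (4 + Q)*(2*Q) = 2*Q*(4 + Q))
C(m) = -8
F = -6005 (F = -5 + (-5*10)*(2*6*(4 + 6)) = -5 - 100*6*10 = -5 - 50*120 = -5 - 6000 = -6005)
E(W, Y) = -6005*W
1/(562018 + E(v, C(-10))) = 1/(562018 - 6005*(-968)) = 1/(562018 + 5812840) = 1/6374858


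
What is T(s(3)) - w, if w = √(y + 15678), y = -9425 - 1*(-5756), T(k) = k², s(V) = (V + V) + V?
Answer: 81 - √12009 ≈ -28.586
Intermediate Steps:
s(V) = 3*V (s(V) = 2*V + V = 3*V)
y = -3669 (y = -9425 + 5756 = -3669)
w = √12009 (w = √(-3669 + 15678) = √12009 ≈ 109.59)
T(s(3)) - w = (3*3)² - √12009 = 9² - √12009 = 81 - √12009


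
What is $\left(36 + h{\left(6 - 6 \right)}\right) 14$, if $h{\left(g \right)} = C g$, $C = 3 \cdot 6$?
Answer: $504$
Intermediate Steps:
$C = 18$
$h{\left(g \right)} = 18 g$
$\left(36 + h{\left(6 - 6 \right)}\right) 14 = \left(36 + 18 \left(6 - 6\right)\right) 14 = \left(36 + 18 \cdot 0\right) 14 = \left(36 + 0\right) 14 = 36 \cdot 14 = 504$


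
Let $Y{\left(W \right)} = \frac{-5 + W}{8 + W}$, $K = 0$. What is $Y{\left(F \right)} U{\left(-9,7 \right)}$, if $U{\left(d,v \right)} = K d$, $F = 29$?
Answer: $0$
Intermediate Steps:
$U{\left(d,v \right)} = 0$ ($U{\left(d,v \right)} = 0 d = 0$)
$Y{\left(W \right)} = \frac{-5 + W}{8 + W}$
$Y{\left(F \right)} U{\left(-9,7 \right)} = \frac{-5 + 29}{8 + 29} \cdot 0 = \frac{1}{37} \cdot 24 \cdot 0 = \frac{24}{37} \cdot 0 = 0$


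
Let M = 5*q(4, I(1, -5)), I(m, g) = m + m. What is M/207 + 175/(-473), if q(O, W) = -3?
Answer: -14440/32637 ≈ -0.44244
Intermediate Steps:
I(m, g) = 2*m
M = -15 (M = 5*(-3) = -15)
M/207 + 175/(-473) = -15/207 + 175/(-473) = -15*1/207 + 175*(-1/473) = -5/69 - 175/473 = -14440/32637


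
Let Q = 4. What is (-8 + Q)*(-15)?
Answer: 60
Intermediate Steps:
(-8 + Q)*(-15) = (-8 + 4)*(-15) = -4*(-15) = 60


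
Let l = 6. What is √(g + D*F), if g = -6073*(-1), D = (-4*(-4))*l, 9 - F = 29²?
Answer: I*√73799 ≈ 271.66*I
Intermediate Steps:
F = -832 (F = 9 - 1*29² = 9 - 1*841 = 9 - 841 = -832)
D = 96 (D = -4*(-4)*6 = 16*6 = 96)
g = 6073
√(g + D*F) = √(6073 + 96*(-832)) = √(6073 - 79872) = √(-73799) = I*√73799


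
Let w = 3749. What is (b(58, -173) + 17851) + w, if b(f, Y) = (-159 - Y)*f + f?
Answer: 22470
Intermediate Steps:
b(f, Y) = f + f*(-159 - Y) (b(f, Y) = f*(-159 - Y) + f = f + f*(-159 - Y))
(b(58, -173) + 17851) + w = (-1*58*(158 - 173) + 17851) + 3749 = (-1*58*(-15) + 17851) + 3749 = (870 + 17851) + 3749 = 18721 + 3749 = 22470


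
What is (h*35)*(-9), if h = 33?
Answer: -10395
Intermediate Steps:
(h*35)*(-9) = (33*35)*(-9) = 1155*(-9) = -10395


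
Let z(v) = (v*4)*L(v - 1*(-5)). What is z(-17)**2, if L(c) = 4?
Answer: 73984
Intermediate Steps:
z(v) = 16*v (z(v) = (v*4)*4 = (4*v)*4 = 16*v)
z(-17)**2 = (16*(-17))**2 = (-272)**2 = 73984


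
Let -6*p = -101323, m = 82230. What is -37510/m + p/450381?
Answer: -3101031919/7406965926 ≈ -0.41866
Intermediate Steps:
p = 101323/6 (p = -⅙*(-101323) = 101323/6 ≈ 16887.)
-37510/m + p/450381 = -37510/82230 + (101323/6)/450381 = -37510*1/82230 + (101323/6)*(1/450381) = -3751/8223 + 101323/2702286 = -3101031919/7406965926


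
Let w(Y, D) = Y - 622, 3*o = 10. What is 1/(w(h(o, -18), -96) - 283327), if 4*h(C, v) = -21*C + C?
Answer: -3/851897 ≈ -3.5216e-6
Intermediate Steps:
o = 10/3 (o = (1/3)*10 = 10/3 ≈ 3.3333)
h(C, v) = -5*C (h(C, v) = (-21*C + C)/4 = (-20*C)/4 = -5*C)
w(Y, D) = -622 + Y
1/(w(h(o, -18), -96) - 283327) = 1/((-622 - 5*10/3) - 283327) = 1/((-622 - 50/3) - 283327) = 1/(-1916/3 - 283327) = 1/(-851897/3) = -3/851897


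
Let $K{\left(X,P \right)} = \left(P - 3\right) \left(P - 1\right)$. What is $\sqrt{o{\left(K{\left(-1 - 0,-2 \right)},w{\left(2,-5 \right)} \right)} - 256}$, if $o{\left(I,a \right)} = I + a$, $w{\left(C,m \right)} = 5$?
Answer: $2 i \sqrt{59} \approx 15.362 i$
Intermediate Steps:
$K{\left(X,P \right)} = \left(-1 + P\right) \left(-3 + P\right)$ ($K{\left(X,P \right)} = \left(-3 + P\right) \left(-1 + P\right) = \left(-1 + P\right) \left(-3 + P\right)$)
$\sqrt{o{\left(K{\left(-1 - 0,-2 \right)},w{\left(2,-5 \right)} \right)} - 256} = \sqrt{\left(\left(3 + \left(-2\right)^{2} - -8\right) + 5\right) - 256} = \sqrt{\left(\left(3 + 4 + 8\right) + 5\right) - 256} = \sqrt{\left(15 + 5\right) - 256} = \sqrt{20 - 256} = \sqrt{-236} = 2 i \sqrt{59}$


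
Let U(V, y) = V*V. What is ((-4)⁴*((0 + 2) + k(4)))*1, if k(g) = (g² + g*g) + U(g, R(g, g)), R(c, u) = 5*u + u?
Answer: 12800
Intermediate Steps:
R(c, u) = 6*u
U(V, y) = V²
k(g) = 3*g² (k(g) = (g² + g*g) + g² = (g² + g²) + g² = 2*g² + g² = 3*g²)
((-4)⁴*((0 + 2) + k(4)))*1 = ((-4)⁴*((0 + 2) + 3*4²))*1 = (256*(2 + 3*16))*1 = (256*(2 + 48))*1 = (256*50)*1 = 12800*1 = 12800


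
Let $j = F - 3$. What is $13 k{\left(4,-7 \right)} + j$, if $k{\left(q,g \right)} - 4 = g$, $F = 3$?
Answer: $-39$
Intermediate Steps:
$k{\left(q,g \right)} = 4 + g$
$j = 0$ ($j = 3 - 3 = 0$)
$13 k{\left(4,-7 \right)} + j = 13 \left(4 - 7\right) + 0 = 13 \left(-3\right) + 0 = -39 + 0 = -39$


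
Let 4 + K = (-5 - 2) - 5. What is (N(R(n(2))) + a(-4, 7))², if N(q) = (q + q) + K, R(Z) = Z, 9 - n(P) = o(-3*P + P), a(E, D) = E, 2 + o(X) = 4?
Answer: 36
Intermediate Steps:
o(X) = 2 (o(X) = -2 + 4 = 2)
n(P) = 7 (n(P) = 9 - 1*2 = 9 - 2 = 7)
K = -16 (K = -4 + ((-5 - 2) - 5) = -4 + (-7 - 5) = -4 - 12 = -16)
N(q) = -16 + 2*q (N(q) = (q + q) - 16 = 2*q - 16 = -16 + 2*q)
(N(R(n(2))) + a(-4, 7))² = ((-16 + 2*7) - 4)² = ((-16 + 14) - 4)² = (-2 - 4)² = (-6)² = 36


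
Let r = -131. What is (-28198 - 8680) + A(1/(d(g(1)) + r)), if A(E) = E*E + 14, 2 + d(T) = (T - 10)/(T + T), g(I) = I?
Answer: -2787839996/75625 ≈ -36864.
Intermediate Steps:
d(T) = -2 + (-10 + T)/(2*T) (d(T) = -2 + (T - 10)/(T + T) = -2 + (-10 + T)/((2*T)) = -2 + (-10 + T)*(1/(2*T)) = -2 + (-10 + T)/(2*T))
A(E) = 14 + E**2 (A(E) = E**2 + 14 = 14 + E**2)
(-28198 - 8680) + A(1/(d(g(1)) + r)) = (-28198 - 8680) + (14 + (1/((-3/2 - 5/1) - 131))**2) = -36878 + (14 + (1/((-3/2 - 5*1) - 131))**2) = -36878 + (14 + (1/((-3/2 - 5) - 131))**2) = -36878 + (14 + (1/(-13/2 - 131))**2) = -36878 + (14 + (1/(-275/2))**2) = -36878 + (14 + (-2/275)**2) = -36878 + (14 + 4/75625) = -36878 + 1058754/75625 = -2787839996/75625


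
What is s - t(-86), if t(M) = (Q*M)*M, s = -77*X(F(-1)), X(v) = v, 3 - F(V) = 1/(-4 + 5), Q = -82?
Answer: 606318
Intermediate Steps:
F(V) = 2 (F(V) = 3 - 1/(-4 + 5) = 3 - 1/1 = 3 - 1*1 = 3 - 1 = 2)
s = -154 (s = -77*2 = -1*154 = -154)
t(M) = -82*M² (t(M) = (-82*M)*M = -82*M²)
s - t(-86) = -154 - (-82)*(-86)² = -154 - (-82)*7396 = -154 - 1*(-606472) = -154 + 606472 = 606318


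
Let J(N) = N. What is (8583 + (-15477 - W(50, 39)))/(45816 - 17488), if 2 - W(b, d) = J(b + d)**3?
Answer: 698073/28328 ≈ 24.643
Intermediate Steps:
W(b, d) = 2 - (b + d)**3
(8583 + (-15477 - W(50, 39)))/(45816 - 17488) = (8583 + (-15477 - (2 - (50 + 39)**3)))/(45816 - 17488) = (8583 + (-15477 - (2 - 1*89**3)))/28328 = (8583 + (-15477 - (2 - 1*704969)))*(1/28328) = (8583 + (-15477 - (2 - 704969)))*(1/28328) = (8583 + (-15477 - 1*(-704967)))*(1/28328) = (8583 + (-15477 + 704967))*(1/28328) = (8583 + 689490)*(1/28328) = 698073*(1/28328) = 698073/28328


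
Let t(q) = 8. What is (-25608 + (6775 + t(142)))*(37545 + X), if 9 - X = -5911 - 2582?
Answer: -866834775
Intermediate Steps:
X = 8502 (X = 9 - (-5911 - 2582) = 9 - 1*(-8493) = 9 + 8493 = 8502)
(-25608 + (6775 + t(142)))*(37545 + X) = (-25608 + (6775 + 8))*(37545 + 8502) = (-25608 + 6783)*46047 = -18825*46047 = -866834775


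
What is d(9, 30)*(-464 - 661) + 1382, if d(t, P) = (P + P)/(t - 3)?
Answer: -9868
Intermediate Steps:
d(t, P) = 2*P/(-3 + t) (d(t, P) = (2*P)/(-3 + t) = 2*P/(-3 + t))
d(9, 30)*(-464 - 661) + 1382 = (2*30/(-3 + 9))*(-464 - 661) + 1382 = (2*30/6)*(-1125) + 1382 = (2*30*(⅙))*(-1125) + 1382 = 10*(-1125) + 1382 = -11250 + 1382 = -9868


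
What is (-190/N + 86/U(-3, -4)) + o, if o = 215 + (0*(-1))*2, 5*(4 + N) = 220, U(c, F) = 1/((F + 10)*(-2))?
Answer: -3287/4 ≈ -821.75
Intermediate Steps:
U(c, F) = -1/(2*(10 + F)) (U(c, F) = -½/(10 + F) = -1/(2*(10 + F)))
N = 40 (N = -4 + (⅕)*220 = -4 + 44 = 40)
o = 215 (o = 215 + 0*2 = 215 + 0 = 215)
(-190/N + 86/U(-3, -4)) + o = (-190/40 + 86/((-1/(20 + 2*(-4))))) + 215 = (-190*1/40 + 86/((-1/(20 - 8)))) + 215 = (-19/4 + 86/((-1/12))) + 215 = (-19/4 + 86/((-1*1/12))) + 215 = (-19/4 + 86/(-1/12)) + 215 = (-19/4 + 86*(-12)) + 215 = (-19/4 - 1032) + 215 = -4147/4 + 215 = -3287/4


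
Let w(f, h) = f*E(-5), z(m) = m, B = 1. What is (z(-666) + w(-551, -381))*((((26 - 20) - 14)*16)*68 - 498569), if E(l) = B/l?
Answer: 1409711667/5 ≈ 2.8194e+8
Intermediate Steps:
E(l) = 1/l
w(f, h) = -f/5 (w(f, h) = f/(-5) = f*(-⅕) = -f/5)
(z(-666) + w(-551, -381))*((((26 - 20) - 14)*16)*68 - 498569) = (-666 - ⅕*(-551))*((((26 - 20) - 14)*16)*68 - 498569) = (-666 + 551/5)*(((6 - 14)*16)*68 - 498569) = -2779*(-8*16*68 - 498569)/5 = -2779*(-128*68 - 498569)/5 = -2779*(-8704 - 498569)/5 = -2779/5*(-507273) = 1409711667/5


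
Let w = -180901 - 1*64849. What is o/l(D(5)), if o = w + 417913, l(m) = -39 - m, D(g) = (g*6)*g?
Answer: -172163/189 ≈ -910.92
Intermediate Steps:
w = -245750 (w = -180901 - 64849 = -245750)
D(g) = 6*g² (D(g) = (6*g)*g = 6*g²)
o = 172163 (o = -245750 + 417913 = 172163)
o/l(D(5)) = 172163/(-39 - 6*5²) = 172163/(-39 - 6*25) = 172163/(-39 - 1*150) = 172163/(-39 - 150) = 172163/(-189) = 172163*(-1/189) = -172163/189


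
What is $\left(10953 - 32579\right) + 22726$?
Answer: $1100$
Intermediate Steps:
$\left(10953 - 32579\right) + 22726 = -21626 + 22726 = 1100$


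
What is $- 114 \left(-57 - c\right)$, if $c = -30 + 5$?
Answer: $3648$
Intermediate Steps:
$c = -25$
$- 114 \left(-57 - c\right) = - 114 \left(-57 - -25\right) = - 114 \left(-57 + 25\right) = \left(-114\right) \left(-32\right) = 3648$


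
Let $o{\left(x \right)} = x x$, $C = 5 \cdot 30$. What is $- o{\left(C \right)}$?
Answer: $-22500$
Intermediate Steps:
$C = 150$
$o{\left(x \right)} = x^{2}$
$- o{\left(C \right)} = - 150^{2} = \left(-1\right) 22500 = -22500$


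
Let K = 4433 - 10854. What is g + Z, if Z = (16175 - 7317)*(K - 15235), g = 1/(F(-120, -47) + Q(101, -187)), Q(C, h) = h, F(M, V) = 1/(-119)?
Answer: -4268959183511/22254 ≈ -1.9183e+8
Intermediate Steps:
F(M, V) = -1/119
K = -6421
g = -119/22254 (g = 1/(-1/119 - 187) = 1/(-22254/119) = -119/22254 ≈ -0.0053474)
Z = -191828848 (Z = (16175 - 7317)*(-6421 - 15235) = 8858*(-21656) = -191828848)
g + Z = -119/22254 - 191828848 = -4268959183511/22254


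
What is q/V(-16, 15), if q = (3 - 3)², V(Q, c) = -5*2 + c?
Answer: 0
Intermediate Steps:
V(Q, c) = -10 + c
q = 0 (q = 0² = 0)
q/V(-16, 15) = 0/(-10 + 15) = 0/5 = 0*(⅕) = 0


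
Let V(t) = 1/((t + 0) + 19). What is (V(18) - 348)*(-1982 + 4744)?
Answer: -35560750/37 ≈ -9.6110e+5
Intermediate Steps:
V(t) = 1/(19 + t) (V(t) = 1/(t + 19) = 1/(19 + t))
(V(18) - 348)*(-1982 + 4744) = (1/(19 + 18) - 348)*(-1982 + 4744) = (1/37 - 348)*2762 = -12875/37*2762 = -35560750/37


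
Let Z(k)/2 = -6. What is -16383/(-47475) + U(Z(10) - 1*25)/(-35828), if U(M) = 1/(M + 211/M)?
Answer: 61827636833/179165079600 ≈ 0.34509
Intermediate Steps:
Z(k) = -12 (Z(k) = 2*(-6) = -12)
-16383/(-47475) + U(Z(10) - 1*25)/(-35828) = -16383/(-47475) + ((-12 - 1*25)/(211 + (-12 - 1*25)²))/(-35828) = -16383*(-1/47475) + ((-12 - 25)/(211 + (-12 - 25)²))*(-1/35828) = 5461/15825 - 37/(211 + (-37)²)*(-1/35828) = 5461/15825 - 37/(211 + 1369)*(-1/35828) = 5461/15825 - 37/1580*(-1/35828) = 5461/15825 + 37/56608240 = 61827636833/179165079600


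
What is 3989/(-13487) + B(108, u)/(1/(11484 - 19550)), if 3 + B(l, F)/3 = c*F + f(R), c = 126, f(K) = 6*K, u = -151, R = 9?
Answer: 6192651129361/13487 ≈ 4.5916e+8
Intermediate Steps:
B(l, F) = 153 + 378*F (B(l, F) = -9 + 3*(126*F + 6*9) = -9 + 3*(126*F + 54) = -9 + 3*(54 + 126*F) = -9 + (162 + 378*F) = 153 + 378*F)
3989/(-13487) + B(108, u)/(1/(11484 - 19550)) = 3989/(-13487) + (153 + 378*(-151))/(1/(11484 - 19550)) = 3989*(-1/13487) + (153 - 57078)/(1/(-8066)) = -3989/13487 - 56925/(-1/8066) = -3989/13487 - 56925*(-8066) = -3989/13487 + 459157050 = 6192651129361/13487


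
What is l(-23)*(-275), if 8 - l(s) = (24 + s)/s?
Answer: -50875/23 ≈ -2212.0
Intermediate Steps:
l(s) = 8 - (24 + s)/s
l(-23)*(-275) = (7 - 24/(-23))*(-275) = (7 - 24*(-1/23))*(-275) = (7 + 24/23)*(-275) = (185/23)*(-275) = -50875/23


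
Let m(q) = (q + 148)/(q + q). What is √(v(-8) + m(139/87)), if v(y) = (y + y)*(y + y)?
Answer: √23402874/278 ≈ 17.402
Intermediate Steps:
m(q) = (148 + q)/(2*q) (m(q) = (148 + q)/((2*q)) = (148 + q)*(1/(2*q)) = (148 + q)/(2*q))
v(y) = 4*y² (v(y) = (2*y)*(2*y) = 4*y²)
√(v(-8) + m(139/87)) = √(4*(-8)² + (148 + 139/87)/(2*((139/87)))) = √(4*64 + (148 + 139*(1/87))/(2*((139*(1/87))))) = √(256 + (148 + 139/87)/(2*(139/87))) = √(256 + (½)*(87/139)*(13015/87)) = √(256 + 13015/278) = √(84183/278) = √23402874/278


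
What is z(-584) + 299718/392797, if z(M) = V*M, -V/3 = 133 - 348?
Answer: -147958474242/392797 ≈ -3.7668e+5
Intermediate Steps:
V = 645 (V = -3*(133 - 348) = -3*(-215) = 645)
z(M) = 645*M
z(-584) + 299718/392797 = 645*(-584) + 299718/392797 = -376680 + 299718*(1/392797) = -376680 + 299718/392797 = -147958474242/392797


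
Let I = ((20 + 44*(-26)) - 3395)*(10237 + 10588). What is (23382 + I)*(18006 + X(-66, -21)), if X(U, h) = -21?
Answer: -1692115002105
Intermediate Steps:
I = -94108175 (I = ((20 - 1144) - 3395)*20825 = (-1124 - 3395)*20825 = -4519*20825 = -94108175)
(23382 + I)*(18006 + X(-66, -21)) = (23382 - 94108175)*(18006 - 21) = -94084793*17985 = -1692115002105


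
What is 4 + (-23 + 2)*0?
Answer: 4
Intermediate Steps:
4 + (-23 + 2)*0 = 4 - 21*0 = 4 + 0 = 4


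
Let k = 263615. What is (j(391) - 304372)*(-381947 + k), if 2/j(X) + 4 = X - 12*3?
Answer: 1404660926360/39 ≈ 3.6017e+10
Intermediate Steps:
j(X) = 2/(-40 + X) (j(X) = 2/(-4 + (X - 12*3)) = 2/(-4 + (X - 36)) = 2/(-4 + (-36 + X)) = 2/(-40 + X))
(j(391) - 304372)*(-381947 + k) = (2/(-40 + 391) - 304372)*(-381947 + 263615) = (2/351 - 304372)*(-118332) = -106834570/351*(-118332) = 1404660926360/39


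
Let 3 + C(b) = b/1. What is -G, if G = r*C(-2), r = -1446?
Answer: -7230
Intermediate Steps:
C(b) = -3 + b (C(b) = -3 + b/1 = -3 + b*1 = -3 + b)
G = 7230 (G = -1446*(-3 - 2) = -1446*(-5) = 7230)
-G = -1*7230 = -7230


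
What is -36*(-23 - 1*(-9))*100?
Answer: 50400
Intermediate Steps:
-36*(-23 - 1*(-9))*100 = -36*(-23 + 9)*100 = -36*(-14)*100 = 504*100 = 50400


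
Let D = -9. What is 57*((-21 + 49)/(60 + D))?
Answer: 532/17 ≈ 31.294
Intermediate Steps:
57*((-21 + 49)/(60 + D)) = 57*((-21 + 49)/(60 - 9)) = 57*(28/51) = 532/17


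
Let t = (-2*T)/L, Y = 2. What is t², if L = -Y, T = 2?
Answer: 4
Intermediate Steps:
L = -2 (L = -1*2 = -2)
t = 2 (t = -2*2/(-2) = -4*(-½) = 2)
t² = 2² = 4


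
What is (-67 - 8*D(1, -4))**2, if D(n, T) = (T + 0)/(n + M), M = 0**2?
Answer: 1225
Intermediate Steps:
M = 0
D(n, T) = T/n (D(n, T) = (T + 0)/(n + 0) = T/n)
(-67 - 8*D(1, -4))**2 = (-67 - (-32)/1)**2 = (-67 - (-32))**2 = (-67 - 8*(-4))**2 = (-67 + 32)**2 = (-35)**2 = 1225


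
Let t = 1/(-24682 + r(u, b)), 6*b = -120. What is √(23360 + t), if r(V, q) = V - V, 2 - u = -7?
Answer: √14230938231958/24682 ≈ 152.84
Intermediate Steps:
u = 9 (u = 2 - 1*(-7) = 2 + 7 = 9)
b = -20 (b = (⅙)*(-120) = -20)
r(V, q) = 0
t = -1/24682 (t = 1/(-24682 + 0) = 1/(-24682) = -1/24682 ≈ -4.0515e-5)
√(23360 + t) = √(23360 - 1/24682) = √(576571519/24682) = √14230938231958/24682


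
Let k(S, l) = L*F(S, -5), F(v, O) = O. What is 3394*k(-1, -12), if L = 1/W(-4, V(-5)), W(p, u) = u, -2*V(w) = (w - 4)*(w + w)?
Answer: 3394/9 ≈ 377.11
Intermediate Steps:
V(w) = -w*(-4 + w) (V(w) = -(w - 4)*(w + w)/2 = -(-4 + w)*2*w/2 = -w*(-4 + w))
L = -1/45 (L = 1/(-5*(4 - 1*(-5))) = 1/(-5*(4 + 5)) = 1/(-5*9) = 1/(-45) = -1/45 ≈ -0.022222)
k(S, l) = ⅑ (k(S, l) = -1/45*(-5) = ⅑)
3394*k(-1, -12) = 3394*(⅑) = 3394/9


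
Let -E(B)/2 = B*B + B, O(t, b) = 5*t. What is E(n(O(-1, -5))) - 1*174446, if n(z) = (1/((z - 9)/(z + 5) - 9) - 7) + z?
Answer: -174710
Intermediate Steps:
n(z) = -7 + z + 1/(-9 + (-9 + z)/(5 + z)) (n(z) = (1/((-9 + z)/(5 + z) - 9) - 7) + z = (1/(-9 + (-9 + z)/(5 + z)) - 7) + z = (-7 + 1/(-9 + (-9 + z)/(5 + z))) + z = -7 + z + 1/(-9 + (-9 + z)/(5 + z)))
E(B) = -2*B - 2*B² (E(B) = -2*(B*B + B) = -2*(B² + B) = -2*(B + B²) = -2*B - 2*B²)
E(n(O(-1, -5))) - 1*174446 = -2*(-383 - 15*(-1) + 8*(5*(-1))²)/(2*(27 + 4*(5*(-1))))*(1 + (-383 - 15*(-1) + 8*(5*(-1))²)/(2*(27 + 4*(5*(-1))))) - 1*174446 = -2*(-383 - 3*(-5) + 8*(-5)²)/(2*(27 + 4*(-5)))*(1 + (-383 - 3*(-5) + 8*(-5)²)/(2*(27 + 4*(-5)))) - 174446 = -2*(-383 + 15 + 8*25)/(2*(27 - 20))*(1 + (-383 + 15 + 8*25)/(2*(27 - 20))) - 174446 = -2*(½)*(-383 + 15 + 200)/7*(1 + (½)*(-383 + 15 + 200)/7) - 174446 = -2*(½)*(⅐)*(-168)*(1 + (½)*(⅐)*(-168)) - 174446 = -2*(-12)*(1 - 12) - 174446 = -2*(-12)*(-11) - 174446 = -264 - 174446 = -174710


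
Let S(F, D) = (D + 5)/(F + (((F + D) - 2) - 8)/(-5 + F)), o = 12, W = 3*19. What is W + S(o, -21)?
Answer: 3593/65 ≈ 55.277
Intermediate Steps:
W = 57
S(F, D) = (5 + D)/(F + (-10 + D + F)/(-5 + F)) (S(F, D) = (5 + D)/(F + (((D + F) - 2) - 8)/(-5 + F)) = (5 + D)/(F + ((-2 + D + F) - 8)/(-5 + F)) = (5 + D)/(F + (-10 + D + F)/(-5 + F)))
W + S(o, -21) = 57 + (-25 - 5*(-21) + 5*12 - 21*12)/(-10 - 21 + 12² - 4*12) = 57 + (-25 + 105 + 60 - 252)/(-10 - 21 + 144 - 48) = 57 - 112/65 = 3593/65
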